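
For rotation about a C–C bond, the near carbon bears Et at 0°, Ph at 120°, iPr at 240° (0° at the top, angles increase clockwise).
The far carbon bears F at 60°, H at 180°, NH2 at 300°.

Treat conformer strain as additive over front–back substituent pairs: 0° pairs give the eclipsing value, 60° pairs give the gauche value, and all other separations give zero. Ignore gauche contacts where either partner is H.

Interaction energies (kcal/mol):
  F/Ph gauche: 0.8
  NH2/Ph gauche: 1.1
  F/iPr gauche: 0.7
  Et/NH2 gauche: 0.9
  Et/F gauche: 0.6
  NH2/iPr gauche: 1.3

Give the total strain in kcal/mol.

3.6 kcal/mol

This conformer (staggered): Et(0°)/F(60°) gauche 0.6; Et(0°)/NH2(300°) gauche 0.9; Ph(120°)/F(60°) gauche 0.8; iPr(240°)/NH2(300°) gauche 1.3 → 3.6 kcal/mol.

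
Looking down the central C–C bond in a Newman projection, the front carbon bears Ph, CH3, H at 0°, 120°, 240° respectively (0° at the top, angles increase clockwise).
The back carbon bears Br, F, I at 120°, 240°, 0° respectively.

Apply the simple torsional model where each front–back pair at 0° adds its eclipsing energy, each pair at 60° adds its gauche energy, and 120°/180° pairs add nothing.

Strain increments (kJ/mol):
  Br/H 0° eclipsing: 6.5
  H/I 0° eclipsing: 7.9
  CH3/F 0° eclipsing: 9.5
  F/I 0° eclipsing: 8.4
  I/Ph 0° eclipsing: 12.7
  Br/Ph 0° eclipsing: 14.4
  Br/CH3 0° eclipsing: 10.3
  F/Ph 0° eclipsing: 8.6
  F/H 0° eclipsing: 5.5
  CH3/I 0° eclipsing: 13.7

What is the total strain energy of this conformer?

28.5 kJ/mol

This conformer (eclipsed): Ph–I eclipsed, CH3–Br eclipsed, H–F eclipsed; 12.7 + 10.3 + 5.5 = 28.5 kJ/mol.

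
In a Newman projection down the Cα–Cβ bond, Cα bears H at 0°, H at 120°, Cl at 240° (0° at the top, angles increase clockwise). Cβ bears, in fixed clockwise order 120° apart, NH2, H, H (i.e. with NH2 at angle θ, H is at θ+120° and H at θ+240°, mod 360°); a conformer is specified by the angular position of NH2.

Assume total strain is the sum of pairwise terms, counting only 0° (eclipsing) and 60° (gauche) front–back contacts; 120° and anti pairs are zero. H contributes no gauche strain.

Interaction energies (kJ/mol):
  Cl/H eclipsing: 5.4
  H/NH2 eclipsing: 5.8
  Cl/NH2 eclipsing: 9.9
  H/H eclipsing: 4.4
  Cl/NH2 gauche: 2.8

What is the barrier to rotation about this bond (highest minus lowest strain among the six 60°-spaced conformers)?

18.7 kJ/mol

NH2 at 0° (eclipsed): H(0°)/NH2(0°) eclipsed 5.8; H(120°)/H(120°) eclipsed 4.4; Cl(240°)/H(240°) eclipsed 5.4 → 15.6 kJ/mol.
NH2 at 60° (staggered): no non-H gauche contacts → 0.0 kJ/mol.
NH2 at 120° (eclipsed): H(0°)/H(0°) eclipsed 4.4; H(120°)/NH2(120°) eclipsed 5.8; Cl(240°)/H(240°) eclipsed 5.4 → 15.6 kJ/mol.
NH2 at 180° (staggered): Cl(240°)/NH2(180°) gauche 2.8 → 2.8 kJ/mol.
NH2 at 240° (eclipsed): H(0°)/H(0°) eclipsed 4.4; H(120°)/H(120°) eclipsed 4.4; Cl(240°)/NH2(240°) eclipsed 9.9 → 18.7 kJ/mol.
NH2 at 300° (staggered): Cl(240°)/NH2(300°) gauche 2.8 → 2.8 kJ/mol.
Max at 240° (18.7 kJ/mol), min at 60° (0.0 kJ/mol); barrier = 18.7 kJ/mol.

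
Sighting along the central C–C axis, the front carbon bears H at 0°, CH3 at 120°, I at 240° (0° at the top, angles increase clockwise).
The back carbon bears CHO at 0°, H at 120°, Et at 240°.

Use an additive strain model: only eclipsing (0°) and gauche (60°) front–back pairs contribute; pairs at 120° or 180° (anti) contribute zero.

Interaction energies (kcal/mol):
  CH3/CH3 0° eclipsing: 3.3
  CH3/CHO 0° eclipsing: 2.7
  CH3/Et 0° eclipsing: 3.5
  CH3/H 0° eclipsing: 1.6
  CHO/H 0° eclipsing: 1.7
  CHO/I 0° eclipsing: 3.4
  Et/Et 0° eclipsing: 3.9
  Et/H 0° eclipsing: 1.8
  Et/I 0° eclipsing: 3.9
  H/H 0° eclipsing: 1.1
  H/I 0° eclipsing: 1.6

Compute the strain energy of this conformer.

This conformer (eclipsed): H–CHO eclipsed, CH3–H eclipsed, I–Et eclipsed; 1.7 + 1.6 + 3.9 = 7.2 kcal/mol.

7.2 kcal/mol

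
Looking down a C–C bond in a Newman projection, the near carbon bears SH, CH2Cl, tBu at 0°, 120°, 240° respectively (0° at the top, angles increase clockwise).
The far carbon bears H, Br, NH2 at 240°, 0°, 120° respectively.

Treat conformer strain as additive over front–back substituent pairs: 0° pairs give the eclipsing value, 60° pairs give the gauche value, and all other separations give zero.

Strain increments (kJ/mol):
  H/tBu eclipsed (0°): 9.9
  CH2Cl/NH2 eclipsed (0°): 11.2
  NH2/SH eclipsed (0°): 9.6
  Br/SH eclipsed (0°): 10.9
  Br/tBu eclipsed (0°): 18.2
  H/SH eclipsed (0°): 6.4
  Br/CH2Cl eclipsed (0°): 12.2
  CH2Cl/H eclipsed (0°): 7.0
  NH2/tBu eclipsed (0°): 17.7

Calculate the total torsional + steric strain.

This conformer (eclipsed): SH–Br eclipsed, CH2Cl–NH2 eclipsed, tBu–H eclipsed; 10.9 + 11.2 + 9.9 = 32.0 kJ/mol.

32.0 kJ/mol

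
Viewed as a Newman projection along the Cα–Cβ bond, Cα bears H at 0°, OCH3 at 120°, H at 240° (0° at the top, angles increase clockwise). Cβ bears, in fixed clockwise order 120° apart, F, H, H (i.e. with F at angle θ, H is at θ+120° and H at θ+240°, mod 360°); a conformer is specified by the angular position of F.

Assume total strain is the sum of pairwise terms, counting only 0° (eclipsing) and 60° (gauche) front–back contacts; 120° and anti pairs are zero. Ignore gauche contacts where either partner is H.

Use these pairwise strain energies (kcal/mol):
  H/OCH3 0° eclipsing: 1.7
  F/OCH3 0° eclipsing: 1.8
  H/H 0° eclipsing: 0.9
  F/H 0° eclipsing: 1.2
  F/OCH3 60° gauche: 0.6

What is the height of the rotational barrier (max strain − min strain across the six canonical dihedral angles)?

F at 0° (eclipsed): H(0°)/F(0°) eclipsed 1.2; OCH3(120°)/H(120°) eclipsed 1.7; H(240°)/H(240°) eclipsed 0.9 → 3.8 kcal/mol.
F at 60° (staggered): OCH3(120°)/F(60°) gauche 0.6 → 0.6 kcal/mol.
F at 120° (eclipsed): H(0°)/H(0°) eclipsed 0.9; OCH3(120°)/F(120°) eclipsed 1.8; H(240°)/H(240°) eclipsed 0.9 → 3.6 kcal/mol.
F at 180° (staggered): OCH3(120°)/F(180°) gauche 0.6 → 0.6 kcal/mol.
F at 240° (eclipsed): H(0°)/H(0°) eclipsed 0.9; OCH3(120°)/H(120°) eclipsed 1.7; H(240°)/F(240°) eclipsed 1.2 → 3.8 kcal/mol.
F at 300° (staggered): no non-H gauche contacts → 0.0 kcal/mol.
Max at 0° (3.8 kcal/mol), min at 300° (0.0 kcal/mol); barrier = 3.8 kcal/mol.

3.8 kcal/mol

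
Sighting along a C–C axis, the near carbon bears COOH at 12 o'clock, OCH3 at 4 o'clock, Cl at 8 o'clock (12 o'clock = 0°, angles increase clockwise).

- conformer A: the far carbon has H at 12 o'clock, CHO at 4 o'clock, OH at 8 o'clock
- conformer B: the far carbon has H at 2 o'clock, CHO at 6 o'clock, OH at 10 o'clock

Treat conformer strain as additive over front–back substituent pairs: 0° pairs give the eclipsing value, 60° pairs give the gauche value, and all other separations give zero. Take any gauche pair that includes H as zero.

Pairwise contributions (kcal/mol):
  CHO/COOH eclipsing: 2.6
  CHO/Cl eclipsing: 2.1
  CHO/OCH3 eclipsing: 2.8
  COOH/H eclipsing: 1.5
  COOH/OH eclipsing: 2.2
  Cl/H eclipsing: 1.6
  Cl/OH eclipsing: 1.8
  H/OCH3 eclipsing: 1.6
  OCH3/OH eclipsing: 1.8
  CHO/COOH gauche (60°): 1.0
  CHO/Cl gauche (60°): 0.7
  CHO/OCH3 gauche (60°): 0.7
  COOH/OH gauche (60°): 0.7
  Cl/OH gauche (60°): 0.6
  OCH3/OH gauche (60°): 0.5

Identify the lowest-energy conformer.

B

A (eclipsed): COOH(0°)/H(0°) eclipsed 1.5; OCH3(120°)/CHO(120°) eclipsed 2.8; Cl(240°)/OH(240°) eclipsed 1.8 → 6.1 kcal/mol.
B (staggered): COOH(0°)/OH(300°) gauche 0.7; OCH3(120°)/CHO(180°) gauche 0.7; Cl(240°)/CHO(180°) gauche 0.7; Cl(240°)/OH(300°) gauche 0.6 → 2.7 kcal/mol.
B has the lowest total (2.7 kcal/mol).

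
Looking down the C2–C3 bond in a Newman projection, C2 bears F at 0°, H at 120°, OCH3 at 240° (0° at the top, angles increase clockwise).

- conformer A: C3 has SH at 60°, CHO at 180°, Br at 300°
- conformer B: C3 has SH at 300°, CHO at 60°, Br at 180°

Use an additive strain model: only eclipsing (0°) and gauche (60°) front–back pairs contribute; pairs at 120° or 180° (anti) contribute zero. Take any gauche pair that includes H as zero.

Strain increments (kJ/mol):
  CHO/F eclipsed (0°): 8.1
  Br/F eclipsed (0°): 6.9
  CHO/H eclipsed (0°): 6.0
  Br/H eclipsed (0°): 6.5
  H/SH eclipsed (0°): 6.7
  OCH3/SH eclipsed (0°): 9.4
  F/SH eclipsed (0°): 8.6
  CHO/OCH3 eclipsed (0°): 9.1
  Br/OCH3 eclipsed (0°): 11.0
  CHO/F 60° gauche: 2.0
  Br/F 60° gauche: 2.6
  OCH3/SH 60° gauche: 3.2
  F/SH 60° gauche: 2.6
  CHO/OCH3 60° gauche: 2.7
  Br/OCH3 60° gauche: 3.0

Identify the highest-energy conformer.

A

A (staggered): F(0°)/SH(60°) gauche 2.6; F(0°)/Br(300°) gauche 2.6; OCH3(240°)/CHO(180°) gauche 2.7; OCH3(240°)/Br(300°) gauche 3.0 → 10.9 kJ/mol.
B (staggered): F(0°)/SH(300°) gauche 2.6; F(0°)/CHO(60°) gauche 2.0; OCH3(240°)/SH(300°) gauche 3.2; OCH3(240°)/Br(180°) gauche 3.0 → 10.8 kJ/mol.
A has the highest total (10.9 kJ/mol).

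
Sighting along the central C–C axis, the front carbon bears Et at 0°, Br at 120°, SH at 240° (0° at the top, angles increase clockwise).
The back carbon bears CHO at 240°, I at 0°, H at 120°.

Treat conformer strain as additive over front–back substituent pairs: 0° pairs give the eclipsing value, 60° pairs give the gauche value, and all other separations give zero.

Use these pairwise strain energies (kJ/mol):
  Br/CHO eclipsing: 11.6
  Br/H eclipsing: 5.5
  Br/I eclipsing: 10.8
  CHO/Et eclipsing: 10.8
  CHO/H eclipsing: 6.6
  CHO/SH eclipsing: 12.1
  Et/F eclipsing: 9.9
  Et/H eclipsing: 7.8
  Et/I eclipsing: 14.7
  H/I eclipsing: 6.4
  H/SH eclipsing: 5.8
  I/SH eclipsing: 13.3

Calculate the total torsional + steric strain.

This conformer (eclipsed): Et–I eclipsed, Br–H eclipsed, SH–CHO eclipsed; 14.7 + 5.5 + 12.1 = 32.3 kJ/mol.

32.3 kJ/mol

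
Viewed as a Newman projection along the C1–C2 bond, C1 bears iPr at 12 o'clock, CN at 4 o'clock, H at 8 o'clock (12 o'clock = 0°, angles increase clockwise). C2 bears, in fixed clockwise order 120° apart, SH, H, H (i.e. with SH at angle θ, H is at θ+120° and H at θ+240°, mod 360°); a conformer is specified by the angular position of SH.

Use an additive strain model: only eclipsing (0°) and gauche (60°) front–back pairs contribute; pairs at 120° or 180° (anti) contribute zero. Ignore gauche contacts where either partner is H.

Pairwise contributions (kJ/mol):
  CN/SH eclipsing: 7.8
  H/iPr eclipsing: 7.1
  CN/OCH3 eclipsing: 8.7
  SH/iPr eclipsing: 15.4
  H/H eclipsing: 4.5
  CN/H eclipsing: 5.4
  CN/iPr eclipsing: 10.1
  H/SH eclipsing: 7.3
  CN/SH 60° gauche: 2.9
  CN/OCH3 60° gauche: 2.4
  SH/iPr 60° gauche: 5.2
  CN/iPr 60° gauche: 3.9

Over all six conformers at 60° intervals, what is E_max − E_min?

22.4 kJ/mol

SH at 0° (eclipsed): iPr(0°)/SH(0°) eclipsed 15.4; CN(120°)/H(120°) eclipsed 5.4; H(240°)/H(240°) eclipsed 4.5 → 25.3 kJ/mol.
SH at 60° (staggered): iPr(0°)/SH(60°) gauche 5.2; CN(120°)/SH(60°) gauche 2.9 → 8.1 kJ/mol.
SH at 120° (eclipsed): iPr(0°)/H(0°) eclipsed 7.1; CN(120°)/SH(120°) eclipsed 7.8; H(240°)/H(240°) eclipsed 4.5 → 19.4 kJ/mol.
SH at 180° (staggered): CN(120°)/SH(180°) gauche 2.9 → 2.9 kJ/mol.
SH at 240° (eclipsed): iPr(0°)/H(0°) eclipsed 7.1; CN(120°)/H(120°) eclipsed 5.4; H(240°)/SH(240°) eclipsed 7.3 → 19.8 kJ/mol.
SH at 300° (staggered): iPr(0°)/SH(300°) gauche 5.2 → 5.2 kJ/mol.
Max at 0° (25.3 kJ/mol), min at 180° (2.9 kJ/mol); barrier = 22.4 kJ/mol.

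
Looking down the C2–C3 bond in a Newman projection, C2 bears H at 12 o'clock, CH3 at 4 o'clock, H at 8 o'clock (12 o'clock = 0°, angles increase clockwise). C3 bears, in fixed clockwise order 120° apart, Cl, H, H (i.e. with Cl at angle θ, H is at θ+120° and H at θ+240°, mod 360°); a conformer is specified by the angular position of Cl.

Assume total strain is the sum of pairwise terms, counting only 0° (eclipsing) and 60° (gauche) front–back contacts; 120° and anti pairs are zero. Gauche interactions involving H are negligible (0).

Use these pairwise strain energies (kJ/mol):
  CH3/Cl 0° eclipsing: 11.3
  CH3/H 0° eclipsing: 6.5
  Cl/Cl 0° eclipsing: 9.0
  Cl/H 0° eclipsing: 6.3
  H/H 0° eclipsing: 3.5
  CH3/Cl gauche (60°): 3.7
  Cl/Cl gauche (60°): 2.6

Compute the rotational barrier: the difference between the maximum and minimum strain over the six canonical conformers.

18.3 kJ/mol

Cl at 0° (eclipsed): H–Cl eclipsed, CH3–H eclipsed, H–H eclipsed; 6.3 + 6.5 + 3.5 = 16.3 kJ/mol.
Cl at 60° (staggered): CH3–Cl gauche; 3.7 = 3.7 kJ/mol.
Cl at 120° (eclipsed): H–H eclipsed, CH3–Cl eclipsed, H–H eclipsed; 3.5 + 11.3 + 3.5 = 18.3 kJ/mol.
Cl at 180° (staggered): CH3–Cl gauche; 3.7 = 3.7 kJ/mol.
Cl at 240° (eclipsed): H–H eclipsed, CH3–H eclipsed, H–Cl eclipsed; 3.5 + 6.5 + 6.3 = 16.3 kJ/mol.
Cl at 300° (staggered): no non-H gauche contacts → 0.0 kJ/mol.
Max at 120° (18.3 kJ/mol), min at 300° (0.0 kJ/mol); barrier = 18.3 kJ/mol.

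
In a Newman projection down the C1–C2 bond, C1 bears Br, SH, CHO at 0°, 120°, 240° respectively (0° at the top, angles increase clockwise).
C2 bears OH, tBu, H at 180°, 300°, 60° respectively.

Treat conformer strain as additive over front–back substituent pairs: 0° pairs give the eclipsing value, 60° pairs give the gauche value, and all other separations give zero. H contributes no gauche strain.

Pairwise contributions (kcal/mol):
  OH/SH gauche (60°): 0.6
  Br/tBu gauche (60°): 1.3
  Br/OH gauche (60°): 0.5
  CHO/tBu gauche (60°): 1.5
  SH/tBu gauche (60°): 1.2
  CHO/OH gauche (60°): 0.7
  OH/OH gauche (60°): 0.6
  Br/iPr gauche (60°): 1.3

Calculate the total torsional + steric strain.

4.1 kcal/mol

This conformer (staggered): Br(0°)/tBu(300°) gauche 1.3; SH(120°)/OH(180°) gauche 0.6; CHO(240°)/OH(180°) gauche 0.7; CHO(240°)/tBu(300°) gauche 1.5 → 4.1 kcal/mol.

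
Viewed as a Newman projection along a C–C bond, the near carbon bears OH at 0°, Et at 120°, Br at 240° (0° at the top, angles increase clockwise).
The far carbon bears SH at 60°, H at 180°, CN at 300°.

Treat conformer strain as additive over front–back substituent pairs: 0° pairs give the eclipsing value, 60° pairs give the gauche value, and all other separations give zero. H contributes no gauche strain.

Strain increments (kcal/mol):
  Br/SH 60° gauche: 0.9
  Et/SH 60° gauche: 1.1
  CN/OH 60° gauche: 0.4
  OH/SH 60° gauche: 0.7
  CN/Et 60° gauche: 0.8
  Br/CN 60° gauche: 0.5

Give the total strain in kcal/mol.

This conformer is staggered. OH at 0° is gauche with SH at 60° (0.7); OH at 0° is gauche with CN at 300° (0.4); Et at 120° is gauche with SH at 60° (1.1); Br at 240° is gauche with CN at 300° (0.5). Total 2.7 kcal/mol.

2.7 kcal/mol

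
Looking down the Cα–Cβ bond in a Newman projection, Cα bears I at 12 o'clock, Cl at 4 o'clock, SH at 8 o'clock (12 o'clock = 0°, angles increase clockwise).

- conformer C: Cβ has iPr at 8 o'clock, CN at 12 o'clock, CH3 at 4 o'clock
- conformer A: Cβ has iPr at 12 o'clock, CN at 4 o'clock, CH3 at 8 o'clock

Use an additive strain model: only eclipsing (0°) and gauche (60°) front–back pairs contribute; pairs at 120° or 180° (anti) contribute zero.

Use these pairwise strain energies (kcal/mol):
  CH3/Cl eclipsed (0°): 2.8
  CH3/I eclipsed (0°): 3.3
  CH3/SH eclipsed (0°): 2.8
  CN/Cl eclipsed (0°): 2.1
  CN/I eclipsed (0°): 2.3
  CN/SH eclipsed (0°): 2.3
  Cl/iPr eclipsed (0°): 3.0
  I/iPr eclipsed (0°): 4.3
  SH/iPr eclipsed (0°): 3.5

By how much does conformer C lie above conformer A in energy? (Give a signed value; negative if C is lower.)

C (eclipsed): I–CN eclipsed, Cl–CH3 eclipsed, SH–iPr eclipsed; 2.3 + 2.8 + 3.5 = 8.6 kcal/mol.
A (eclipsed): I–iPr eclipsed, Cl–CN eclipsed, SH–CH3 eclipsed; 4.3 + 2.1 + 2.8 = 9.2 kcal/mol.
E(C) − E(A) = 8.6 − 9.2 = -0.6 kcal/mol.

-0.6 kcal/mol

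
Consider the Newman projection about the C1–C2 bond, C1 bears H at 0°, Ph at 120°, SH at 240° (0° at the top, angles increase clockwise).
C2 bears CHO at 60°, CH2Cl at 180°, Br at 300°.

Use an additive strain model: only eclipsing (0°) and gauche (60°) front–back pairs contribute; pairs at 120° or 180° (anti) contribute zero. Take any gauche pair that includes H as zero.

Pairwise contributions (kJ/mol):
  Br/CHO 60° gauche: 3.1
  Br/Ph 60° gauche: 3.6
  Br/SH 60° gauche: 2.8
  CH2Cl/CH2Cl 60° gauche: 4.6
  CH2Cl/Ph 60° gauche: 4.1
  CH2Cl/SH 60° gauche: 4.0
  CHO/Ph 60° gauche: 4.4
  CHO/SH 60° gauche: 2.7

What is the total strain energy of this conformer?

This conformer (staggered): Ph(120°)/CHO(60°) gauche 4.4; Ph(120°)/CH2Cl(180°) gauche 4.1; SH(240°)/CH2Cl(180°) gauche 4.0; SH(240°)/Br(300°) gauche 2.8 → 15.3 kJ/mol.

15.3 kJ/mol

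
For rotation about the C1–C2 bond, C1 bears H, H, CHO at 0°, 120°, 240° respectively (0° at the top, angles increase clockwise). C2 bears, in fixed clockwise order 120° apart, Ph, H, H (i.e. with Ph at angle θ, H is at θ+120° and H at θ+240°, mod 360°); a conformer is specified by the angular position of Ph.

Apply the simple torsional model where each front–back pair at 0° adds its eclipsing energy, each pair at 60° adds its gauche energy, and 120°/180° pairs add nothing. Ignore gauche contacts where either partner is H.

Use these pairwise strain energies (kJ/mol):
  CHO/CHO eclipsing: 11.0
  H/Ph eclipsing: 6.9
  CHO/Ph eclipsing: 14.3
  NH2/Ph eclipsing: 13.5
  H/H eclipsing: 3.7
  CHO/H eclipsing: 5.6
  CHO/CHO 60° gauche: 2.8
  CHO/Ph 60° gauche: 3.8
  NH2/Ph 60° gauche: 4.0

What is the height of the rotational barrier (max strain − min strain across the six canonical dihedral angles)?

Ph at 0° (eclipsed): H(0°)/Ph(0°) eclipsed 6.9; H(120°)/H(120°) eclipsed 3.7; CHO(240°)/H(240°) eclipsed 5.6 → 16.2 kJ/mol.
Ph at 60° (staggered): no non-H gauche contacts → 0.0 kJ/mol.
Ph at 120° (eclipsed): H(0°)/H(0°) eclipsed 3.7; H(120°)/Ph(120°) eclipsed 6.9; CHO(240°)/H(240°) eclipsed 5.6 → 16.2 kJ/mol.
Ph at 180° (staggered): CHO(240°)/Ph(180°) gauche 3.8 → 3.8 kJ/mol.
Ph at 240° (eclipsed): H(0°)/H(0°) eclipsed 3.7; H(120°)/H(120°) eclipsed 3.7; CHO(240°)/Ph(240°) eclipsed 14.3 → 21.7 kJ/mol.
Ph at 300° (staggered): CHO(240°)/Ph(300°) gauche 3.8 → 3.8 kJ/mol.
Max at 240° (21.7 kJ/mol), min at 60° (0.0 kJ/mol); barrier = 21.7 kJ/mol.

21.7 kJ/mol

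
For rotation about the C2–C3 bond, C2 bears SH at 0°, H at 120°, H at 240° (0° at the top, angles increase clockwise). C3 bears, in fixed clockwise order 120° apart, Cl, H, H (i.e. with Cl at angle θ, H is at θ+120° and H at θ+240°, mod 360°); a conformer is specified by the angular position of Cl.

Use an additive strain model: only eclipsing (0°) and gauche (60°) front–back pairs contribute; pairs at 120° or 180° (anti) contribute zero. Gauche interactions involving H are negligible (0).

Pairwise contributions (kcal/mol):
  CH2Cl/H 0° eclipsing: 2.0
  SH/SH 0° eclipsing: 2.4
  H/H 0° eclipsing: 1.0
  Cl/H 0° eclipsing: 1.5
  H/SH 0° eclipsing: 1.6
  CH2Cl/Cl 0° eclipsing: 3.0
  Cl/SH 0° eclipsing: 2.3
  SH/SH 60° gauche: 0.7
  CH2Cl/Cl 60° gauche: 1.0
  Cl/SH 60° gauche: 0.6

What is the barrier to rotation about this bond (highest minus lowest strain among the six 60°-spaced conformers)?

4.3 kcal/mol

Cl at 0° (eclipsed): SH(0°)/Cl(0°) eclipsed 2.3; H(120°)/H(120°) eclipsed 1.0; H(240°)/H(240°) eclipsed 1.0 → 4.3 kcal/mol.
Cl at 60° (staggered): SH(0°)/Cl(60°) gauche 0.6 → 0.6 kcal/mol.
Cl at 120° (eclipsed): SH(0°)/H(0°) eclipsed 1.6; H(120°)/Cl(120°) eclipsed 1.5; H(240°)/H(240°) eclipsed 1.0 → 4.1 kcal/mol.
Cl at 180° (staggered): no non-H gauche contacts → 0.0 kcal/mol.
Cl at 240° (eclipsed): SH(0°)/H(0°) eclipsed 1.6; H(120°)/H(120°) eclipsed 1.0; H(240°)/Cl(240°) eclipsed 1.5 → 4.1 kcal/mol.
Cl at 300° (staggered): SH(0°)/Cl(300°) gauche 0.6 → 0.6 kcal/mol.
Max at 0° (4.3 kcal/mol), min at 180° (0.0 kcal/mol); barrier = 4.3 kcal/mol.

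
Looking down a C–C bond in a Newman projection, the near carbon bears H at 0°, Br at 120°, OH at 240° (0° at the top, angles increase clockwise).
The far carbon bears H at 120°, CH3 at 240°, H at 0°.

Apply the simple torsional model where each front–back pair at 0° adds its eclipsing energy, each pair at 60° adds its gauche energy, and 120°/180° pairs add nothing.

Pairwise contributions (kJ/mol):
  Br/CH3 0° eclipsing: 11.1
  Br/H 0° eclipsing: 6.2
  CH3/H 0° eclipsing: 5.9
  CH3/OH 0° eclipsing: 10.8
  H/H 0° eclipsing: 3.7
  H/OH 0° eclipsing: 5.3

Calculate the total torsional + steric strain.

This conformer (eclipsed): H(0°)/H(0°) eclipsed 3.7; Br(120°)/H(120°) eclipsed 6.2; OH(240°)/CH3(240°) eclipsed 10.8 → 20.7 kJ/mol.

20.7 kJ/mol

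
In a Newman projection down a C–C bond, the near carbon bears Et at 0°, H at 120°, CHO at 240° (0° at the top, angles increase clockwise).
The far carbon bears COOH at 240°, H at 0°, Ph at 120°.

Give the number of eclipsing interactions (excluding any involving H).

1

Non-H eclipsing pairs: CHO(240°)/COOH(240°) — 1 interaction.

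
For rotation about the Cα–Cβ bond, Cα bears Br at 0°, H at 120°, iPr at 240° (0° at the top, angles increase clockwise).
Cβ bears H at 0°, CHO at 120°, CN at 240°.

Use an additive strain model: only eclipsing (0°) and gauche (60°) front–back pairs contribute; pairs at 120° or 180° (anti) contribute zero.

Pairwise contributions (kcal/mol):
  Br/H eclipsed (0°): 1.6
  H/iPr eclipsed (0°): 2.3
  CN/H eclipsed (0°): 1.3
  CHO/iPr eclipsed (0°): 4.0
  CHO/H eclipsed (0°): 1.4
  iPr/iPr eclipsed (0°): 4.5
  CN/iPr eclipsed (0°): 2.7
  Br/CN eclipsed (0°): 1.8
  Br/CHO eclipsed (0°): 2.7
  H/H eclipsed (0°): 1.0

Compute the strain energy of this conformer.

This conformer (eclipsed): Br(0°)/H(0°) eclipsed 1.6; H(120°)/CHO(120°) eclipsed 1.4; iPr(240°)/CN(240°) eclipsed 2.7 → 5.7 kcal/mol.

5.7 kcal/mol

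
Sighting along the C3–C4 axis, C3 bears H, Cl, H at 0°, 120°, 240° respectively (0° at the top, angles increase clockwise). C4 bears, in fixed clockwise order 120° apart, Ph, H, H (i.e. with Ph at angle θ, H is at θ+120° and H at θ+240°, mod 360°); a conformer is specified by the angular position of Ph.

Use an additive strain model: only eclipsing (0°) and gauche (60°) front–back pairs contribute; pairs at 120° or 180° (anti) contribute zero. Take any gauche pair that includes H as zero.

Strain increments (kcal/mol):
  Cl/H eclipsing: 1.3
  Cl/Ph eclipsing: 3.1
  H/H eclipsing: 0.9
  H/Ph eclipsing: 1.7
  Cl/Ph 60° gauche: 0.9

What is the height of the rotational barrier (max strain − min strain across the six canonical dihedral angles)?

4.9 kcal/mol

Ph at 0° (eclipsed): H(0°)/Ph(0°) eclipsed 1.7; Cl(120°)/H(120°) eclipsed 1.3; H(240°)/H(240°) eclipsed 0.9 → 3.9 kcal/mol.
Ph at 60° (staggered): Cl(120°)/Ph(60°) gauche 0.9 → 0.9 kcal/mol.
Ph at 120° (eclipsed): H(0°)/H(0°) eclipsed 0.9; Cl(120°)/Ph(120°) eclipsed 3.1; H(240°)/H(240°) eclipsed 0.9 → 4.9 kcal/mol.
Ph at 180° (staggered): Cl(120°)/Ph(180°) gauche 0.9 → 0.9 kcal/mol.
Ph at 240° (eclipsed): H(0°)/H(0°) eclipsed 0.9; Cl(120°)/H(120°) eclipsed 1.3; H(240°)/Ph(240°) eclipsed 1.7 → 3.9 kcal/mol.
Ph at 300° (staggered): no non-H gauche contacts → 0.0 kcal/mol.
Max at 120° (4.9 kcal/mol), min at 300° (0.0 kcal/mol); barrier = 4.9 kcal/mol.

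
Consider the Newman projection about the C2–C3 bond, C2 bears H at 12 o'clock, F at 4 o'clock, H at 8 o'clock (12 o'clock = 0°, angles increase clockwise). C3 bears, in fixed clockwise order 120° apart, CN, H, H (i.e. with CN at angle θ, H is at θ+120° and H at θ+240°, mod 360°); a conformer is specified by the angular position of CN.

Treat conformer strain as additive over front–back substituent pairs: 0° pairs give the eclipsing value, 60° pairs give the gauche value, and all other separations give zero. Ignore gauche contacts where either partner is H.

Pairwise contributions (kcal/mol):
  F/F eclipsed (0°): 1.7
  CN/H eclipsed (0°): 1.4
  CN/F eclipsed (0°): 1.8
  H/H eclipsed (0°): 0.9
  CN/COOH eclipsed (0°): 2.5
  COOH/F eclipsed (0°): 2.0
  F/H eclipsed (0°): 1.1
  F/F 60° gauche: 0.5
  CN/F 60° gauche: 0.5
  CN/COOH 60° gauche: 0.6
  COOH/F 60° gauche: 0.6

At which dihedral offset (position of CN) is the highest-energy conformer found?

120°

CN at 0° (eclipsed): H–CN eclipsed, F–H eclipsed, H–H eclipsed; 1.4 + 1.1 + 0.9 = 3.4 kcal/mol.
CN at 60° (staggered): F–CN gauche; 0.5 = 0.5 kcal/mol.
CN at 120° (eclipsed): H–H eclipsed, F–CN eclipsed, H–H eclipsed; 0.9 + 1.8 + 0.9 = 3.6 kcal/mol.
CN at 180° (staggered): F–CN gauche; 0.5 = 0.5 kcal/mol.
CN at 240° (eclipsed): H–H eclipsed, F–H eclipsed, H–CN eclipsed; 0.9 + 1.1 + 1.4 = 3.4 kcal/mol.
CN at 300° (staggered): no non-H gauche contacts → 0.0 kcal/mol.
The maximum (3.6 kcal/mol) occurs with CN at 120°.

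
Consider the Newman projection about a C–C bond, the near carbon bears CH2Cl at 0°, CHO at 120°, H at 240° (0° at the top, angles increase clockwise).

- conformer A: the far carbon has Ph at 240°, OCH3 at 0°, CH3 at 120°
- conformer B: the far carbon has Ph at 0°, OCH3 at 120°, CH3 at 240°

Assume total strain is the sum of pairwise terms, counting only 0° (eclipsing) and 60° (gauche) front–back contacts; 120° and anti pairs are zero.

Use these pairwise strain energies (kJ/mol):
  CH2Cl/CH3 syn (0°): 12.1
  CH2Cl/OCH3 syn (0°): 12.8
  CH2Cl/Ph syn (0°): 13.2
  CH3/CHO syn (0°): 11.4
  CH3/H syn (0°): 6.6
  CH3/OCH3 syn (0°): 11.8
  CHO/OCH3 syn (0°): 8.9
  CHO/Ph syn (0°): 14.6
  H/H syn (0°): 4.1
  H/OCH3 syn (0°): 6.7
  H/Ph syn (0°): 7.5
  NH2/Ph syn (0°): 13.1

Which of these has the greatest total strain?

A (eclipsed): CH2Cl(0°)/OCH3(0°) eclipsed 12.8; CHO(120°)/CH3(120°) eclipsed 11.4; H(240°)/Ph(240°) eclipsed 7.5 → 31.7 kJ/mol.
B (eclipsed): CH2Cl(0°)/Ph(0°) eclipsed 13.2; CHO(120°)/OCH3(120°) eclipsed 8.9; H(240°)/CH3(240°) eclipsed 6.6 → 28.7 kJ/mol.
A has the highest total (31.7 kJ/mol).

A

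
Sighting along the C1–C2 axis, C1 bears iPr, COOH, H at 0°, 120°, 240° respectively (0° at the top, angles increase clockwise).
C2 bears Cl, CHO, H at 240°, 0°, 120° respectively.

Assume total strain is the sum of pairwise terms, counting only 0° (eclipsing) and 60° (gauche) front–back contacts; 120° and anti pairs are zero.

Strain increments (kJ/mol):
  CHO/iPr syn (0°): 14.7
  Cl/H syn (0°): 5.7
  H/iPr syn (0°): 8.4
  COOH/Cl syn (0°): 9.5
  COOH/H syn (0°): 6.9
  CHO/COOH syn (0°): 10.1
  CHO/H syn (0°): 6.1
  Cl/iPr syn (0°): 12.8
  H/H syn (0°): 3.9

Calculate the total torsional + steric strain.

27.3 kJ/mol

This conformer (eclipsed): iPr–CHO eclipsed, COOH–H eclipsed, H–Cl eclipsed; 14.7 + 6.9 + 5.7 = 27.3 kJ/mol.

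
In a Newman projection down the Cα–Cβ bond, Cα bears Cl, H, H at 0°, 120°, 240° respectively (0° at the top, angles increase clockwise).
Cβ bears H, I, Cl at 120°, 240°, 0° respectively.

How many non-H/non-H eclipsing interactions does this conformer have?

1

Non-H eclipsing pairs: Cl(0°)/Cl(0°) — 1 interaction.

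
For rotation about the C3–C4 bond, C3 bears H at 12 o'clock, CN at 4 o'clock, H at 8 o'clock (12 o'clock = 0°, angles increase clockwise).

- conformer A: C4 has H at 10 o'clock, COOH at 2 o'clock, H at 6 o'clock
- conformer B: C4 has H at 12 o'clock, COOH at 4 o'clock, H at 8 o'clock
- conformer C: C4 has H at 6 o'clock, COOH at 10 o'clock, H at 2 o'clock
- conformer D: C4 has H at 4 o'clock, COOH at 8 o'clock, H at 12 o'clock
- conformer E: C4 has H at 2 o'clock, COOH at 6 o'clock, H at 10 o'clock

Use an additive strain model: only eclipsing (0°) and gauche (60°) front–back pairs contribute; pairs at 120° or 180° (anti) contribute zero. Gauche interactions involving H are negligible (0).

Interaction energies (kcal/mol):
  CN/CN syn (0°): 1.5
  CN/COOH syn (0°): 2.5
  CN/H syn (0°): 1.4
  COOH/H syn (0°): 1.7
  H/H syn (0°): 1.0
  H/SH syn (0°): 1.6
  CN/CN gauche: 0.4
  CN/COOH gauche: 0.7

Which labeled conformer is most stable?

C

A (staggered): CN(120°)/COOH(60°) gauche 0.7 → 0.7 kcal/mol.
B (eclipsed): H(0°)/H(0°) eclipsed 1.0; CN(120°)/COOH(120°) eclipsed 2.5; H(240°)/H(240°) eclipsed 1.0 → 4.5 kcal/mol.
C (staggered): no non-H gauche contacts → 0.0 kcal/mol.
D (eclipsed): H(0°)/H(0°) eclipsed 1.0; CN(120°)/H(120°) eclipsed 1.4; H(240°)/COOH(240°) eclipsed 1.7 → 4.1 kcal/mol.
E (staggered): CN(120°)/COOH(180°) gauche 0.7 → 0.7 kcal/mol.
C has the lowest total (0.0 kcal/mol).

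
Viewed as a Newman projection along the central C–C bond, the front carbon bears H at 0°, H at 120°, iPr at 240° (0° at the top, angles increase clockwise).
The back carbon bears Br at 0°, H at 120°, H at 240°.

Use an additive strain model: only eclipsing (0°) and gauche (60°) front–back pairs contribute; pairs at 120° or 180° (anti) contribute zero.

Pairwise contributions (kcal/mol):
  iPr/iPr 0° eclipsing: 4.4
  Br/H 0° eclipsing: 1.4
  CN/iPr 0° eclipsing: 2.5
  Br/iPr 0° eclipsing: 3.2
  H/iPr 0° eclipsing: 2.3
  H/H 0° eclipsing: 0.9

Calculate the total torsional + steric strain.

4.6 kcal/mol

This conformer (eclipsed): H(0°)/Br(0°) eclipsed 1.4; H(120°)/H(120°) eclipsed 0.9; iPr(240°)/H(240°) eclipsed 2.3 → 4.6 kcal/mol.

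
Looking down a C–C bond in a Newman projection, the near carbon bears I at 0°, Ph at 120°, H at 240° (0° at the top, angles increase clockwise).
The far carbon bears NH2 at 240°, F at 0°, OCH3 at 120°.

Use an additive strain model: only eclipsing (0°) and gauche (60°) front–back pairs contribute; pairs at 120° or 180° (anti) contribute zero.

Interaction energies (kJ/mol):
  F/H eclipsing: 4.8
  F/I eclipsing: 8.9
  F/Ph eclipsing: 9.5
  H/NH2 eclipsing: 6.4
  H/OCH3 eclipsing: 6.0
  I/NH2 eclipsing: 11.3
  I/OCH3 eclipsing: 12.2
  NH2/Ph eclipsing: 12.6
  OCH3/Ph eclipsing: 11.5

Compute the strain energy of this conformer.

This conformer (eclipsed): I–F eclipsed, Ph–OCH3 eclipsed, H–NH2 eclipsed; 8.9 + 11.5 + 6.4 = 26.8 kJ/mol.

26.8 kJ/mol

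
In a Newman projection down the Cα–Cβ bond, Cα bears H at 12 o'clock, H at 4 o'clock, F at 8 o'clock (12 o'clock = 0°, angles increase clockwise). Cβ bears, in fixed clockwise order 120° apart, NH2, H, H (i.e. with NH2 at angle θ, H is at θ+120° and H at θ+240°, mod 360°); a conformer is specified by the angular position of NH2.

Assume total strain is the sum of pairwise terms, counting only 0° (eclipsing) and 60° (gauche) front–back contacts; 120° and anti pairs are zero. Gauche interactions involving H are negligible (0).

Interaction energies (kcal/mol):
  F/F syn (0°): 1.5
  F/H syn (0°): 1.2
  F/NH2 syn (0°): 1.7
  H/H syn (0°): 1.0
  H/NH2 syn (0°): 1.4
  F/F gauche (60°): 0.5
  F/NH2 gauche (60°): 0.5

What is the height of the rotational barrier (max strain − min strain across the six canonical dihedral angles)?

NH2 at 0° is eclipsed. H at 0° is eclipsed with NH2 at 0° (1.4); H at 120° is eclipsed with H at 120° (1.0); F at 240° is eclipsed with H at 240° (1.2). Total 3.6 kcal/mol.
NH2 at 60° (staggered): no non-H gauche contacts → 0.0 kcal/mol.
NH2 at 120° is eclipsed. H at 0° is eclipsed with H at 0° (1.0); H at 120° is eclipsed with NH2 at 120° (1.4); F at 240° is eclipsed with H at 240° (1.2). Total 3.6 kcal/mol.
NH2 at 180° is staggered. F at 240° is gauche with NH2 at 180° (0.5). Total 0.5 kcal/mol.
NH2 at 240° is eclipsed. H at 0° is eclipsed with H at 0° (1.0); H at 120° is eclipsed with H at 120° (1.0); F at 240° is eclipsed with NH2 at 240° (1.7). Total 3.7 kcal/mol.
NH2 at 300° is staggered. F at 240° is gauche with NH2 at 300° (0.5). Total 0.5 kcal/mol.
Max at 240° (3.7 kcal/mol), min at 60° (0.0 kcal/mol); barrier = 3.7 kcal/mol.

3.7 kcal/mol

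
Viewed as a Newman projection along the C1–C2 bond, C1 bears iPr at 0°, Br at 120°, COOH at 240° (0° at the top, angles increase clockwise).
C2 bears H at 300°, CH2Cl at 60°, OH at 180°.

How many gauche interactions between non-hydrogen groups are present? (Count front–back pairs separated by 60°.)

Non-H gauche pairs: iPr(0°)/CH2Cl(60°); Br(120°)/CH2Cl(60°); Br(120°)/OH(180°); COOH(240°)/OH(180°) — 4 interactions.

4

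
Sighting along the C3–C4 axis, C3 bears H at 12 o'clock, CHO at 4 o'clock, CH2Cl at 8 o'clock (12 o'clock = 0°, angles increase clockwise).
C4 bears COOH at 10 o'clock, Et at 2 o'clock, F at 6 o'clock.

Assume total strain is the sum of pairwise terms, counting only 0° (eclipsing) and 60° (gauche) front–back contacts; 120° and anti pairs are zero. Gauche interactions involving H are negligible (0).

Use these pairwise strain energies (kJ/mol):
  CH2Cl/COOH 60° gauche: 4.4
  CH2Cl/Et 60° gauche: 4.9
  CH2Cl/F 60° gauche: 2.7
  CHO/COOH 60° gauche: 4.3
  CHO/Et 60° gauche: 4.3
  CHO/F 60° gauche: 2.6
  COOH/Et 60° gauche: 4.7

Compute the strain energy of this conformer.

14.0 kJ/mol

This conformer (staggered): CHO–Et gauche, CHO–F gauche, CH2Cl–COOH gauche, CH2Cl–F gauche; 4.3 + 2.6 + 4.4 + 2.7 = 14.0 kJ/mol.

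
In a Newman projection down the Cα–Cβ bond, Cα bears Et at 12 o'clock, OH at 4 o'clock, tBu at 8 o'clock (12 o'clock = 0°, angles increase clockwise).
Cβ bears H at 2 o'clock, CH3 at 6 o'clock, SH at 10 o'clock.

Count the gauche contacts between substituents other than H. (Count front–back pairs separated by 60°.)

4

Non-H gauche pairs: Et(0°)/SH(300°); OH(120°)/CH3(180°); tBu(240°)/CH3(180°); tBu(240°)/SH(300°) — 4 interactions.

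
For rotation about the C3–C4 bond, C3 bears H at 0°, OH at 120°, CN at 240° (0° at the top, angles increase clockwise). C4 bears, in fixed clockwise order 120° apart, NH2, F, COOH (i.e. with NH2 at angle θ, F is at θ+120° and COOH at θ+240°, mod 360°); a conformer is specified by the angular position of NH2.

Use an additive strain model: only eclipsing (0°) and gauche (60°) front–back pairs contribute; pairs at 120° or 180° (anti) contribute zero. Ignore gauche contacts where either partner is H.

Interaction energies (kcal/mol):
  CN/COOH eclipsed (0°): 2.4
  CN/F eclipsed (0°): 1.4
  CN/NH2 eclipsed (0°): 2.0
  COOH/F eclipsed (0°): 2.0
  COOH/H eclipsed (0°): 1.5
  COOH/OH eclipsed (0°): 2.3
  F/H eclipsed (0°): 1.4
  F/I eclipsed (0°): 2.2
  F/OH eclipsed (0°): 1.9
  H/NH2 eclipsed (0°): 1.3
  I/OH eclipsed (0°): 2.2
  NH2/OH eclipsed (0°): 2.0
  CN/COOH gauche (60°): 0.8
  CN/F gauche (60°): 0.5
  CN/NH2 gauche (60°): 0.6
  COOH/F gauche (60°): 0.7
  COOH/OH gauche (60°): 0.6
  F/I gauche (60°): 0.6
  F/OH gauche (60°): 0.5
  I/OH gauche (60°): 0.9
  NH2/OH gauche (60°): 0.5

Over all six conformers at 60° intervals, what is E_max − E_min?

NH2 at 0° (eclipsed): H–NH2 eclipsed, OH–F eclipsed, CN–COOH eclipsed; 1.3 + 1.9 + 2.4 = 5.6 kcal/mol.
NH2 at 60° (staggered): OH–NH2 gauche, OH–F gauche, CN–F gauche, CN–COOH gauche; 0.5 + 0.5 + 0.5 + 0.8 = 2.3 kcal/mol.
NH2 at 120° (eclipsed): H–COOH eclipsed, OH–NH2 eclipsed, CN–F eclipsed; 1.5 + 2.0 + 1.4 = 4.9 kcal/mol.
NH2 at 180° (staggered): OH–NH2 gauche, OH–COOH gauche, CN–NH2 gauche, CN–F gauche; 0.5 + 0.6 + 0.6 + 0.5 = 2.2 kcal/mol.
NH2 at 240° (eclipsed): H–F eclipsed, OH–COOH eclipsed, CN–NH2 eclipsed; 1.4 + 2.3 + 2.0 = 5.7 kcal/mol.
NH2 at 300° (staggered): OH–F gauche, OH–COOH gauche, CN–NH2 gauche, CN–COOH gauche; 0.5 + 0.6 + 0.6 + 0.8 = 2.5 kcal/mol.
Max at 240° (5.7 kcal/mol), min at 180° (2.2 kcal/mol); barrier = 3.5 kcal/mol.

3.5 kcal/mol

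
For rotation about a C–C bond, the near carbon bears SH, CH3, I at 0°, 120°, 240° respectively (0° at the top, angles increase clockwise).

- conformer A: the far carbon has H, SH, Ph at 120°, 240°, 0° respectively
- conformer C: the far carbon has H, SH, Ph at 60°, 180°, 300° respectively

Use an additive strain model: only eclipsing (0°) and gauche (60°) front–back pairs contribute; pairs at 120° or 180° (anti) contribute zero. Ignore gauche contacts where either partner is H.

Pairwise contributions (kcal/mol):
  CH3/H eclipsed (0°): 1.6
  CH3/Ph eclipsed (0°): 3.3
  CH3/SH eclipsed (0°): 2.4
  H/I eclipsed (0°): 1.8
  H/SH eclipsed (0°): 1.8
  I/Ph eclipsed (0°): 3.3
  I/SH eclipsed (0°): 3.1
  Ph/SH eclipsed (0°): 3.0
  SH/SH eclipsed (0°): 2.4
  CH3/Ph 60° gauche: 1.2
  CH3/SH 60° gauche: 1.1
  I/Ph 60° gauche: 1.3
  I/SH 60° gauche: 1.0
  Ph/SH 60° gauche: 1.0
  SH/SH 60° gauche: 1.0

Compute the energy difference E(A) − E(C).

+3.3 kcal/mol

A (eclipsed): SH(0°)/Ph(0°) eclipsed 3.0; CH3(120°)/H(120°) eclipsed 1.6; I(240°)/SH(240°) eclipsed 3.1 → 7.7 kcal/mol.
C (staggered): SH(0°)/Ph(300°) gauche 1.0; CH3(120°)/SH(180°) gauche 1.1; I(240°)/SH(180°) gauche 1.0; I(240°)/Ph(300°) gauche 1.3 → 4.4 kcal/mol.
E(A) − E(C) = 7.7 − 4.4 = +3.3 kcal/mol.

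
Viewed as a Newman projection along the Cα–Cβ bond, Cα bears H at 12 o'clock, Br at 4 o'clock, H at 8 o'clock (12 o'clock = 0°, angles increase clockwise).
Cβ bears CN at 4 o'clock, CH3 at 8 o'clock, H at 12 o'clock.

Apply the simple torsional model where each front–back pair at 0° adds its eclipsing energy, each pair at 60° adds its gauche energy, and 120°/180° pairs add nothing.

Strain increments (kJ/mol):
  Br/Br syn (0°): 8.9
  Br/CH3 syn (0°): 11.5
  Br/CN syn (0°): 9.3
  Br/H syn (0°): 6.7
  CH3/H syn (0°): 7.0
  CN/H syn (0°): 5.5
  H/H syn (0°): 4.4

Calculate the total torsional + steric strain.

This conformer (eclipsed): H(0°)/H(0°) eclipsed 4.4; Br(120°)/CN(120°) eclipsed 9.3; H(240°)/CH3(240°) eclipsed 7.0 → 20.7 kJ/mol.

20.7 kJ/mol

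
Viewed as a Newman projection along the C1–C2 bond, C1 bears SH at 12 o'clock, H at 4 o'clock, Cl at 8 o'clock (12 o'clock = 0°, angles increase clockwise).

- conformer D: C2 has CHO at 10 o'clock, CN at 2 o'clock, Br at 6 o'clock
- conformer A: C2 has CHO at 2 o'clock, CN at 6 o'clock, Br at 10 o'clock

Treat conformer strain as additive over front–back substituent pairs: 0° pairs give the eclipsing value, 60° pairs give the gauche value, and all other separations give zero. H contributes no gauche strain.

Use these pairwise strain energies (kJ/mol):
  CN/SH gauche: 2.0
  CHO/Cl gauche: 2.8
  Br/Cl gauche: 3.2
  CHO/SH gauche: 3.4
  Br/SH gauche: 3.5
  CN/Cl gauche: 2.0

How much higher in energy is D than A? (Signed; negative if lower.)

D (staggered): SH–CHO gauche, SH–CN gauche, Cl–CHO gauche, Cl–Br gauche; 3.4 + 2.0 + 2.8 + 3.2 = 11.4 kJ/mol.
A (staggered): SH–CHO gauche, SH–Br gauche, Cl–CN gauche, Cl–Br gauche; 3.4 + 3.5 + 2.0 + 3.2 = 12.1 kJ/mol.
E(D) − E(A) = 11.4 − 12.1 = -0.7 kJ/mol.

-0.7 kJ/mol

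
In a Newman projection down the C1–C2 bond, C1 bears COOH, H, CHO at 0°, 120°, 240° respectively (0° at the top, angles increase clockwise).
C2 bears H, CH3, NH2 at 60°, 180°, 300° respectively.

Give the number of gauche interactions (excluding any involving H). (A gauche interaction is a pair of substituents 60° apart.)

Non-H gauche pairs: COOH(0°)/NH2(300°); CHO(240°)/CH3(180°); CHO(240°)/NH2(300°) — 3 interactions.

3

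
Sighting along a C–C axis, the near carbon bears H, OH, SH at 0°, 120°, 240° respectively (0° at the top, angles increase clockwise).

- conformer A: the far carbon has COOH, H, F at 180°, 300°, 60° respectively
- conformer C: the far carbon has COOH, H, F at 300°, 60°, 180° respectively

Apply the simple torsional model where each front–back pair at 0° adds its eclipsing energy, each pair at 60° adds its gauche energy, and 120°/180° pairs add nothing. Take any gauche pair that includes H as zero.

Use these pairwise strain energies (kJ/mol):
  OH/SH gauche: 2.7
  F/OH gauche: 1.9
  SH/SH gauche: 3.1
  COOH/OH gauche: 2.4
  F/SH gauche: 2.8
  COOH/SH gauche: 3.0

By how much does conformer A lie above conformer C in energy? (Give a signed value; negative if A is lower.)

-0.4 kJ/mol

A (staggered): OH(120°)/COOH(180°) gauche 2.4; OH(120°)/F(60°) gauche 1.9; SH(240°)/COOH(180°) gauche 3.0 → 7.3 kJ/mol.
C (staggered): OH(120°)/F(180°) gauche 1.9; SH(240°)/COOH(300°) gauche 3.0; SH(240°)/F(180°) gauche 2.8 → 7.7 kJ/mol.
E(A) − E(C) = 7.3 − 7.7 = -0.4 kJ/mol.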